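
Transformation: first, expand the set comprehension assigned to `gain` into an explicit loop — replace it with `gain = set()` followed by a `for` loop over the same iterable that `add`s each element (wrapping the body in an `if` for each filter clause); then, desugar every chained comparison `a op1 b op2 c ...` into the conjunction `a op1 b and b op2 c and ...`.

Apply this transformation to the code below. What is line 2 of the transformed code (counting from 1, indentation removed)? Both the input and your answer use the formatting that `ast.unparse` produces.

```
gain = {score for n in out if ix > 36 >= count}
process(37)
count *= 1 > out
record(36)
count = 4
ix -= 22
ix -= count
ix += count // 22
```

Transformed code:
gain = set()
for n in out:
    if ix > 36 and 36 >= count:
        gain.add(score)
process(37)
count *= 1 > out
record(36)
count = 4
ix -= 22
ix -= count
ix += count // 22

for n in out:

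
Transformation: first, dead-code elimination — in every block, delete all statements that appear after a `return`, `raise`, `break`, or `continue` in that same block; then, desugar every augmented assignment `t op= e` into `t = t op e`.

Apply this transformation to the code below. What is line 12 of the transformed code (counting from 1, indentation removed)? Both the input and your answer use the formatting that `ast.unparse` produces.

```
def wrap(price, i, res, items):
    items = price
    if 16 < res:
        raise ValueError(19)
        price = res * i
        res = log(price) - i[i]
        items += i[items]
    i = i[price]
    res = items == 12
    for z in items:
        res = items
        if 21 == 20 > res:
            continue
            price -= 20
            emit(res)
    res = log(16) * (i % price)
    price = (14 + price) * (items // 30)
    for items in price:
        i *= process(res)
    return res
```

price = (14 + price) * (items // 30)

Transformed code:
def wrap(price, i, res, items):
    items = price
    if 16 < res:
        raise ValueError(19)
    i = i[price]
    res = items == 12
    for z in items:
        res = items
        if 21 == 20 > res:
            continue
    res = log(16) * (i % price)
    price = (14 + price) * (items // 30)
    for items in price:
        i = i * process(res)
    return res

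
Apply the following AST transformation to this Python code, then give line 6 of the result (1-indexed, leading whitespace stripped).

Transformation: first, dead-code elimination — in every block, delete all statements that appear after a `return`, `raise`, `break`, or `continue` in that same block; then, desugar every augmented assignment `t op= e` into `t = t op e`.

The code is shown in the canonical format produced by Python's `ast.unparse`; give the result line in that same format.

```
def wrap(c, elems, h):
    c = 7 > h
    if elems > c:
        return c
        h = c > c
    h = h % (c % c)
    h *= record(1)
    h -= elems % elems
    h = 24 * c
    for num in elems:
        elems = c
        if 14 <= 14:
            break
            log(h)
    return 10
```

h = h * record(1)

Transformed code:
def wrap(c, elems, h):
    c = 7 > h
    if elems > c:
        return c
    h = h % (c % c)
    h = h * record(1)
    h = h - elems % elems
    h = 24 * c
    for num in elems:
        elems = c
        if 14 <= 14:
            break
    return 10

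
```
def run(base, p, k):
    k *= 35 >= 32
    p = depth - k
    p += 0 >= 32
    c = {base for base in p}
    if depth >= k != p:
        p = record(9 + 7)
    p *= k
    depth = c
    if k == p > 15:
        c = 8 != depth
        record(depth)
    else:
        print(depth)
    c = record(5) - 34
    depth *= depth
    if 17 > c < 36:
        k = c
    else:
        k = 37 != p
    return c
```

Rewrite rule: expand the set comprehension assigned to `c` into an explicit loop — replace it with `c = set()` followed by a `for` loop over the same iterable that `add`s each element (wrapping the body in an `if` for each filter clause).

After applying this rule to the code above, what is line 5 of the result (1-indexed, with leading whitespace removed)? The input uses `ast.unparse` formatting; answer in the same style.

Transformed code:
def run(base, p, k):
    k *= 35 >= 32
    p = depth - k
    p += 0 >= 32
    c = set()
    for base in p:
        c.add(base)
    if depth >= k != p:
        p = record(9 + 7)
    p *= k
    depth = c
    if k == p > 15:
        c = 8 != depth
        record(depth)
    else:
        print(depth)
    c = record(5) - 34
    depth *= depth
    if 17 > c < 36:
        k = c
    else:
        k = 37 != p
    return c

c = set()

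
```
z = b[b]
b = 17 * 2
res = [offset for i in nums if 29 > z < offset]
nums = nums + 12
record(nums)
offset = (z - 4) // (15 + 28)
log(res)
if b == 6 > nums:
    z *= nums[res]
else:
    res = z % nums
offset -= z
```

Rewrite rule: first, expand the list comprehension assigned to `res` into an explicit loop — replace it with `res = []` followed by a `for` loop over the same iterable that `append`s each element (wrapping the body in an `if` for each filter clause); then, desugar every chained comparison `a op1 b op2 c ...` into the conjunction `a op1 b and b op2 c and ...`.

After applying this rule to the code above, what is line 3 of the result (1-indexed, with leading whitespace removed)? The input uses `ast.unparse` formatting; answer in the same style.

Transformed code:
z = b[b]
b = 17 * 2
res = []
for i in nums:
    if 29 > z and z < offset:
        res.append(offset)
nums = nums + 12
record(nums)
offset = (z - 4) // (15 + 28)
log(res)
if b == 6 and 6 > nums:
    z *= nums[res]
else:
    res = z % nums
offset -= z

res = []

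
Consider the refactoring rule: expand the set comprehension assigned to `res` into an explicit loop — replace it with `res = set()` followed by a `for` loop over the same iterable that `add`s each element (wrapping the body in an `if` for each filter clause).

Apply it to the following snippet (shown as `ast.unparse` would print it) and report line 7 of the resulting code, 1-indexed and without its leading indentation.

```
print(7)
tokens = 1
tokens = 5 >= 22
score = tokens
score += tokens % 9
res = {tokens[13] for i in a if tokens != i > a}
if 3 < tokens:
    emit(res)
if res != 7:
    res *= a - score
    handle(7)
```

Transformed code:
print(7)
tokens = 1
tokens = 5 >= 22
score = tokens
score += tokens % 9
res = set()
for i in a:
    if tokens != i > a:
        res.add(tokens[13])
if 3 < tokens:
    emit(res)
if res != 7:
    res *= a - score
    handle(7)

for i in a:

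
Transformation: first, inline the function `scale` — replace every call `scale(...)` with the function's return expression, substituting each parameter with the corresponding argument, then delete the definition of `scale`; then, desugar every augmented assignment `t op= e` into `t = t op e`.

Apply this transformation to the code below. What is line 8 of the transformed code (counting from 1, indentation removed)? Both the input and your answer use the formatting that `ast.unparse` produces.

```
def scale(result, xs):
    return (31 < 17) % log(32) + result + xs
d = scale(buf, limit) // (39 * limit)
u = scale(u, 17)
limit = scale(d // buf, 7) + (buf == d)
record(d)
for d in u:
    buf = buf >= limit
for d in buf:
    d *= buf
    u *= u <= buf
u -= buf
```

Transformed code:
d = ((31 < 17) % log(32) + buf + limit) // (39 * limit)
u = (31 < 17) % log(32) + u + 17
limit = (31 < 17) % log(32) + d // buf + 7 + (buf == d)
record(d)
for d in u:
    buf = buf >= limit
for d in buf:
    d = d * buf
    u = u * (u <= buf)
u = u - buf

d = d * buf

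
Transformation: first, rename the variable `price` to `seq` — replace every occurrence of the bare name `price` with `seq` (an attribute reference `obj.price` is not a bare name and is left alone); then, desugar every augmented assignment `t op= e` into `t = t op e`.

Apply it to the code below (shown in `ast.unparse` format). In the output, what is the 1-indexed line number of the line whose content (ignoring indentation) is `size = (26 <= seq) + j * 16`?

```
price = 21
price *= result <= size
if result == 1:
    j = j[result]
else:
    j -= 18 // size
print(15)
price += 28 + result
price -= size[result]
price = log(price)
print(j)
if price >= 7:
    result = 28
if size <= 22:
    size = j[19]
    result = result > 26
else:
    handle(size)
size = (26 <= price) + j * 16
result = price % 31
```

19

Transformed code:
seq = 21
seq = seq * (result <= size)
if result == 1:
    j = j[result]
else:
    j = j - 18 // size
print(15)
seq = seq + (28 + result)
seq = seq - size[result]
seq = log(seq)
print(j)
if seq >= 7:
    result = 28
if size <= 22:
    size = j[19]
    result = result > 26
else:
    handle(size)
size = (26 <= seq) + j * 16
result = seq % 31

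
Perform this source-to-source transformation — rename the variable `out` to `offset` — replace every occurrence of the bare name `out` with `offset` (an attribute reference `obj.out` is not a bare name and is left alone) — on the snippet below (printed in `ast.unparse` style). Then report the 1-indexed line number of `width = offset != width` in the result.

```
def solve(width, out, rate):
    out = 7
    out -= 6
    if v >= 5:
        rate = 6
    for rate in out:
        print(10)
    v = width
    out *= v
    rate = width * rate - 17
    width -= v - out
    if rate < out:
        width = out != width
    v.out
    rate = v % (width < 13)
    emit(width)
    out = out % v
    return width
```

13

Transformed code:
def solve(width, offset, rate):
    offset = 7
    offset -= 6
    if v >= 5:
        rate = 6
    for rate in offset:
        print(10)
    v = width
    offset *= v
    rate = width * rate - 17
    width -= v - offset
    if rate < offset:
        width = offset != width
    v.out
    rate = v % (width < 13)
    emit(width)
    offset = offset % v
    return width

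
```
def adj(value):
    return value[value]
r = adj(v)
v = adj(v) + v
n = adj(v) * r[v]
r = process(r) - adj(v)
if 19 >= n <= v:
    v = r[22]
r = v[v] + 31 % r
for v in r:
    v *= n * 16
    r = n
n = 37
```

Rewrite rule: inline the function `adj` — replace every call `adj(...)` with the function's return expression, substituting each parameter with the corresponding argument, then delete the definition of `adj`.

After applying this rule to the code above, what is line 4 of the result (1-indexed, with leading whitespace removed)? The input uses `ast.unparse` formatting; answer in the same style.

Transformed code:
r = v[v]
v = v[v] + v
n = v[v] * r[v]
r = process(r) - v[v]
if 19 >= n <= v:
    v = r[22]
r = v[v] + 31 % r
for v in r:
    v *= n * 16
    r = n
n = 37

r = process(r) - v[v]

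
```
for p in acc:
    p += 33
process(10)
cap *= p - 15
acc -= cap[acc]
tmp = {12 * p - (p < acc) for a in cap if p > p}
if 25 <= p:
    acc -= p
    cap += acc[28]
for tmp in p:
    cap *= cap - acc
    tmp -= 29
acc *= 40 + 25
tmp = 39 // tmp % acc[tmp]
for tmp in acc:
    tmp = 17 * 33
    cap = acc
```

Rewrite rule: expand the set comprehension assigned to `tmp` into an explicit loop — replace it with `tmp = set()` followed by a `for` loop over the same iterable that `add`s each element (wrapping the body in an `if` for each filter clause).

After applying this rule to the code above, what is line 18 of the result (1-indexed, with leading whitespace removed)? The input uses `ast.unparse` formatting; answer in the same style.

Transformed code:
for p in acc:
    p += 33
process(10)
cap *= p - 15
acc -= cap[acc]
tmp = set()
for a in cap:
    if p > p:
        tmp.add(12 * p - (p < acc))
if 25 <= p:
    acc -= p
    cap += acc[28]
for tmp in p:
    cap *= cap - acc
    tmp -= 29
acc *= 40 + 25
tmp = 39 // tmp % acc[tmp]
for tmp in acc:
    tmp = 17 * 33
    cap = acc

for tmp in acc:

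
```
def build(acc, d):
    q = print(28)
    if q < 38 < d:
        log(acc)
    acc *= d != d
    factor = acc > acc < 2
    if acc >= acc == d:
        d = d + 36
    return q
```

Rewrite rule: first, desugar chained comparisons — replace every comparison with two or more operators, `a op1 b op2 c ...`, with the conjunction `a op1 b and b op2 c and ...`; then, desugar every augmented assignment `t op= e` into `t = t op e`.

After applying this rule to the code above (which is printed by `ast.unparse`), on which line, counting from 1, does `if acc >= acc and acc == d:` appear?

Transformed code:
def build(acc, d):
    q = print(28)
    if q < 38 and 38 < d:
        log(acc)
    acc = acc * (d != d)
    factor = acc > acc and acc < 2
    if acc >= acc and acc == d:
        d = d + 36
    return q

7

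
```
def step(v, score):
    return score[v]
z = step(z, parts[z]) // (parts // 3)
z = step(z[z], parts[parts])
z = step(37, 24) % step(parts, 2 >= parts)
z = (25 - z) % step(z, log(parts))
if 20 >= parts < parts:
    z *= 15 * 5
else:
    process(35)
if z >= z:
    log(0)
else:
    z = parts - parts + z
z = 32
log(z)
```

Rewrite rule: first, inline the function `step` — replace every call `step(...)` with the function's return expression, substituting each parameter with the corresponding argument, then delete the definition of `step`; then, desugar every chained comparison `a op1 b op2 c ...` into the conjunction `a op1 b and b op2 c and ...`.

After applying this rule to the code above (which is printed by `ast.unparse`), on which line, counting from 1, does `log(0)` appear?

Transformed code:
z = parts[z][z] // (parts // 3)
z = parts[parts][z[z]]
z = 24[37] % (2 >= parts)[parts]
z = (25 - z) % log(parts)[z]
if 20 >= parts and parts < parts:
    z *= 15 * 5
else:
    process(35)
if z >= z:
    log(0)
else:
    z = parts - parts + z
z = 32
log(z)

10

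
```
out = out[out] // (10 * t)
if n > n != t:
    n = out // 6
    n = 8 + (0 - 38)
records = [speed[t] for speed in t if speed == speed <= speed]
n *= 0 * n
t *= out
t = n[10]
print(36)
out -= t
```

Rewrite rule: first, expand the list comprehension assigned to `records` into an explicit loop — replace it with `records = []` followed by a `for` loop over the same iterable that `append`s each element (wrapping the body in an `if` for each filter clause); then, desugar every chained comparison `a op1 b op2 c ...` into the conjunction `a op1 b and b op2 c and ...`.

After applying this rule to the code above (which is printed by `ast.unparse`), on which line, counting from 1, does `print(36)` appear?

12

Transformed code:
out = out[out] // (10 * t)
if n > n and n != t:
    n = out // 6
    n = 8 + (0 - 38)
records = []
for speed in t:
    if speed == speed and speed <= speed:
        records.append(speed[t])
n *= 0 * n
t *= out
t = n[10]
print(36)
out -= t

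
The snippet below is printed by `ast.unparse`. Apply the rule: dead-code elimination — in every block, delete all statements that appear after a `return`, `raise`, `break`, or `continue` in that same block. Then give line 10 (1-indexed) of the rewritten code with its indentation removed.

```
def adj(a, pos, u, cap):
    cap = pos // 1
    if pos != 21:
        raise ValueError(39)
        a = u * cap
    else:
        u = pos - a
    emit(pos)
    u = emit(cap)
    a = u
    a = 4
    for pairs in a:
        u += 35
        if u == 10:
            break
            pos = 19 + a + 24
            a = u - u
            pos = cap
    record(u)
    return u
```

a = 4

Transformed code:
def adj(a, pos, u, cap):
    cap = pos // 1
    if pos != 21:
        raise ValueError(39)
    else:
        u = pos - a
    emit(pos)
    u = emit(cap)
    a = u
    a = 4
    for pairs in a:
        u += 35
        if u == 10:
            break
    record(u)
    return u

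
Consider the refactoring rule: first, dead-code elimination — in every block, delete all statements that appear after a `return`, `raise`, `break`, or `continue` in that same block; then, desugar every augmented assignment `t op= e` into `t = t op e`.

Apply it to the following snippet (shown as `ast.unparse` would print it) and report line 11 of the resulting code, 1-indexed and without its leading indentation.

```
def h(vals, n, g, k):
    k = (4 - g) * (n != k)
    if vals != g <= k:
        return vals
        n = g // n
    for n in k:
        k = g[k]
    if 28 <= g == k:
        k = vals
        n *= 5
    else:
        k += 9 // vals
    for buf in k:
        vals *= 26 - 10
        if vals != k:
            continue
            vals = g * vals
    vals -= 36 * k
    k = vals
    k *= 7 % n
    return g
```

Transformed code:
def h(vals, n, g, k):
    k = (4 - g) * (n != k)
    if vals != g <= k:
        return vals
    for n in k:
        k = g[k]
    if 28 <= g == k:
        k = vals
        n = n * 5
    else:
        k = k + 9 // vals
    for buf in k:
        vals = vals * (26 - 10)
        if vals != k:
            continue
    vals = vals - 36 * k
    k = vals
    k = k * (7 % n)
    return g

k = k + 9 // vals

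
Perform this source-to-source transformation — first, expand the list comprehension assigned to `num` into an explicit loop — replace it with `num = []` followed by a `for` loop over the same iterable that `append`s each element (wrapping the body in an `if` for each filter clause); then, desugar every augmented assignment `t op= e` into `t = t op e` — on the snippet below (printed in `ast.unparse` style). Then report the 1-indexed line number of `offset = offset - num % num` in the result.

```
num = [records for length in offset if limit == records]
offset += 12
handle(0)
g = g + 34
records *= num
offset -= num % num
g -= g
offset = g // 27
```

9

Transformed code:
num = []
for length in offset:
    if limit == records:
        num.append(records)
offset = offset + 12
handle(0)
g = g + 34
records = records * num
offset = offset - num % num
g = g - g
offset = g // 27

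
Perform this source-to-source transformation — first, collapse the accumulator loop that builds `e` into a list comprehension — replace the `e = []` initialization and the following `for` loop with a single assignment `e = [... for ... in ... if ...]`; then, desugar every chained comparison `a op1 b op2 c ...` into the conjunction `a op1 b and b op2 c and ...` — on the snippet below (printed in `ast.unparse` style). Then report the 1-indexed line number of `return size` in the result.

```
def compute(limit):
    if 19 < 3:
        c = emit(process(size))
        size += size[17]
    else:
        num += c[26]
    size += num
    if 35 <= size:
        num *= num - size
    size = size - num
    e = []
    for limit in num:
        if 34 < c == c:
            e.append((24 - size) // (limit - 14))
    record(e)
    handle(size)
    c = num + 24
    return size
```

Transformed code:
def compute(limit):
    if 19 < 3:
        c = emit(process(size))
        size += size[17]
    else:
        num += c[26]
    size += num
    if 35 <= size:
        num *= num - size
    size = size - num
    e = [(24 - size) // (limit - 14) for limit in num if 34 < c and c == c]
    record(e)
    handle(size)
    c = num + 24
    return size

15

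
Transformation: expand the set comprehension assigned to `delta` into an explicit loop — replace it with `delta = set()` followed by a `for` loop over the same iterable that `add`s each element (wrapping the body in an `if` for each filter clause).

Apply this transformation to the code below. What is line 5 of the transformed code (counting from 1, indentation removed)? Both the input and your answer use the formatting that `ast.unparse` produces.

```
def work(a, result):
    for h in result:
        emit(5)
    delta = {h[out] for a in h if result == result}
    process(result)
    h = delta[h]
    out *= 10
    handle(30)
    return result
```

Transformed code:
def work(a, result):
    for h in result:
        emit(5)
    delta = set()
    for a in h:
        if result == result:
            delta.add(h[out])
    process(result)
    h = delta[h]
    out *= 10
    handle(30)
    return result

for a in h:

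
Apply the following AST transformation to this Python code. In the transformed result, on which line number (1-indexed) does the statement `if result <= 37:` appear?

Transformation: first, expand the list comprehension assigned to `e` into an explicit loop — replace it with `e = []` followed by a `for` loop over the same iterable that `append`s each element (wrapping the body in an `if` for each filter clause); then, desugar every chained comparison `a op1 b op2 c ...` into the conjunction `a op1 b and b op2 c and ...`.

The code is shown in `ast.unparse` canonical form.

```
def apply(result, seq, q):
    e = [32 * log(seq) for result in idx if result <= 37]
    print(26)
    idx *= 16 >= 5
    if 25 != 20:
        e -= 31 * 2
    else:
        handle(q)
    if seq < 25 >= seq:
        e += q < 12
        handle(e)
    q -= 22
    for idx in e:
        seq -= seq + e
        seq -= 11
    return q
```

4

Transformed code:
def apply(result, seq, q):
    e = []
    for result in idx:
        if result <= 37:
            e.append(32 * log(seq))
    print(26)
    idx *= 16 >= 5
    if 25 != 20:
        e -= 31 * 2
    else:
        handle(q)
    if seq < 25 and 25 >= seq:
        e += q < 12
        handle(e)
    q -= 22
    for idx in e:
        seq -= seq + e
        seq -= 11
    return q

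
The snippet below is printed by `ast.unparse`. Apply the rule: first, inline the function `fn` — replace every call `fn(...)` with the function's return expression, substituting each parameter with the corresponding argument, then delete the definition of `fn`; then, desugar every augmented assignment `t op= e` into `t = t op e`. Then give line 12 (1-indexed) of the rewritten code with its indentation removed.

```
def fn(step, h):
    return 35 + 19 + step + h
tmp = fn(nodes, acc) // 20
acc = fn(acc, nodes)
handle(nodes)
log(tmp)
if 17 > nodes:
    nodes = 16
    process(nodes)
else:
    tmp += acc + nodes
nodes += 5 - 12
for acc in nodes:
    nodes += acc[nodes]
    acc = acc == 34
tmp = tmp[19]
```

nodes = nodes + acc[nodes]

Transformed code:
tmp = (35 + 19 + nodes + acc) // 20
acc = 35 + 19 + acc + nodes
handle(nodes)
log(tmp)
if 17 > nodes:
    nodes = 16
    process(nodes)
else:
    tmp = tmp + (acc + nodes)
nodes = nodes + (5 - 12)
for acc in nodes:
    nodes = nodes + acc[nodes]
    acc = acc == 34
tmp = tmp[19]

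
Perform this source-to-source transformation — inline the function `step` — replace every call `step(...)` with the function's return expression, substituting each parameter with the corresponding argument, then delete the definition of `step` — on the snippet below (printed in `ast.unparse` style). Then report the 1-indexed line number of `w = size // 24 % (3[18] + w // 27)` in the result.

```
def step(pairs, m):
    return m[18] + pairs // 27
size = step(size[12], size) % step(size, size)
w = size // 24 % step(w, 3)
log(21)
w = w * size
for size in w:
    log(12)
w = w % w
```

Transformed code:
size = (size[18] + size[12] // 27) % (size[18] + size // 27)
w = size // 24 % (3[18] + w // 27)
log(21)
w = w * size
for size in w:
    log(12)
w = w % w

2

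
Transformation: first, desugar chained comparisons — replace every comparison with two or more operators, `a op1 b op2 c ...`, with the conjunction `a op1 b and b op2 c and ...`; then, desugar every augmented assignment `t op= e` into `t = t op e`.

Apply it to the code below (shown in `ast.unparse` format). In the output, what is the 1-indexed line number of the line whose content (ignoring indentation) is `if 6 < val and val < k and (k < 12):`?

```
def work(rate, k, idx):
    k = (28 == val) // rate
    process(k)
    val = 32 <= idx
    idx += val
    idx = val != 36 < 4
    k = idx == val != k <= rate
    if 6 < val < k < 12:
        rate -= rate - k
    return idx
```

8

Transformed code:
def work(rate, k, idx):
    k = (28 == val) // rate
    process(k)
    val = 32 <= idx
    idx = idx + val
    idx = val != 36 and 36 < 4
    k = idx == val and val != k and (k <= rate)
    if 6 < val and val < k and (k < 12):
        rate = rate - (rate - k)
    return idx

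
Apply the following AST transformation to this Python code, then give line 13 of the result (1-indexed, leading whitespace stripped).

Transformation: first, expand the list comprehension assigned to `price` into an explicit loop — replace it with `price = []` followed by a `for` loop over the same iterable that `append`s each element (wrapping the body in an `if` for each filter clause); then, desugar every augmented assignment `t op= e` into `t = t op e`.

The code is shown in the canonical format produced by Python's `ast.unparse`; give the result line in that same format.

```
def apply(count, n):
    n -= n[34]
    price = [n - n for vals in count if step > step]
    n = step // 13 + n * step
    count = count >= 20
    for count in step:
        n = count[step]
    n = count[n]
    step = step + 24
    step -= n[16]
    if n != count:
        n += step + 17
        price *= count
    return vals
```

Transformed code:
def apply(count, n):
    n = n - n[34]
    price = []
    for vals in count:
        if step > step:
            price.append(n - n)
    n = step // 13 + n * step
    count = count >= 20
    for count in step:
        n = count[step]
    n = count[n]
    step = step + 24
    step = step - n[16]
    if n != count:
        n = n + (step + 17)
        price = price * count
    return vals

step = step - n[16]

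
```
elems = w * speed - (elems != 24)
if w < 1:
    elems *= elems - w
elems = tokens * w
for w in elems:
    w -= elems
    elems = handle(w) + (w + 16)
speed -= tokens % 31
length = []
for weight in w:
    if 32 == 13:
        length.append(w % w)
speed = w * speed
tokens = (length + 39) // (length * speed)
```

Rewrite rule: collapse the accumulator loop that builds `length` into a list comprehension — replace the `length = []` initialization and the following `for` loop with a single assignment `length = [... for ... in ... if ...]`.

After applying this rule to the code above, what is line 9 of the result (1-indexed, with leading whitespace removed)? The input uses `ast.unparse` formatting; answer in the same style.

length = [w % w for weight in w if 32 == 13]

Transformed code:
elems = w * speed - (elems != 24)
if w < 1:
    elems *= elems - w
elems = tokens * w
for w in elems:
    w -= elems
    elems = handle(w) + (w + 16)
speed -= tokens % 31
length = [w % w for weight in w if 32 == 13]
speed = w * speed
tokens = (length + 39) // (length * speed)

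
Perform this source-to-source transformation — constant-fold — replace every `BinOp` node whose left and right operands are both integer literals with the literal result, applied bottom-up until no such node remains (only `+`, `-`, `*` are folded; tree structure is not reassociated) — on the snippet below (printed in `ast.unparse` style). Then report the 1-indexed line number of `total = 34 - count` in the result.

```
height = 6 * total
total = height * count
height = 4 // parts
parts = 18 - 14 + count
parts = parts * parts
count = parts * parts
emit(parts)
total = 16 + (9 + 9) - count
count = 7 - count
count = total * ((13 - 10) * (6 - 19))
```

8

Transformed code:
height = 6 * total
total = height * count
height = 4 // parts
parts = 4 + count
parts = parts * parts
count = parts * parts
emit(parts)
total = 34 - count
count = 7 - count
count = total * -39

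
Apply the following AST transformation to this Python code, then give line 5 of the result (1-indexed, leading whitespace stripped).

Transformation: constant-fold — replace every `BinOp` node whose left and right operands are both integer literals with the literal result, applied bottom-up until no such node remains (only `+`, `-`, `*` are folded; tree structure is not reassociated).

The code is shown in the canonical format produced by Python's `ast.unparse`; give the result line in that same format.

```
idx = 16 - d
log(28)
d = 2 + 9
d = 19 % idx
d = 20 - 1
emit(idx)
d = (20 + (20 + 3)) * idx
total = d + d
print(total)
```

d = 19

Transformed code:
idx = 16 - d
log(28)
d = 11
d = 19 % idx
d = 19
emit(idx)
d = 43 * idx
total = d + d
print(total)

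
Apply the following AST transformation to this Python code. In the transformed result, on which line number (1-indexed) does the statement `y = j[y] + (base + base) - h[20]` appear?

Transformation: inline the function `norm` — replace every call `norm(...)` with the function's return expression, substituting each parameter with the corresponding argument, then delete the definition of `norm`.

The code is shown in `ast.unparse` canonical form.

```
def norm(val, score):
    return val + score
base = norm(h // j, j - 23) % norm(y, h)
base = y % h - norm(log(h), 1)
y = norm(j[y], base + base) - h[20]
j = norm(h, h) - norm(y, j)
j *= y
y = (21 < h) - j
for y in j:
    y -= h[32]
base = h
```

3

Transformed code:
base = (h // j + (j - 23)) % (y + h)
base = y % h - (log(h) + 1)
y = j[y] + (base + base) - h[20]
j = h + h - (y + j)
j *= y
y = (21 < h) - j
for y in j:
    y -= h[32]
base = h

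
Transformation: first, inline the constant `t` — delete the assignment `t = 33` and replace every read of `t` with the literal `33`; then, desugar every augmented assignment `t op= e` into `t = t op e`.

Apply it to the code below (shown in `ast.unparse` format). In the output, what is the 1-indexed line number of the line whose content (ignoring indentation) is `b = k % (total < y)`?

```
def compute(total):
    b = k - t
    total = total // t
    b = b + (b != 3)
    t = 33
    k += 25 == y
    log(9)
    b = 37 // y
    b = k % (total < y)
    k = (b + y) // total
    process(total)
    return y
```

Transformed code:
def compute(total):
    b = k - 33
    total = total // 33
    b = b + (b != 3)
    k = k + (25 == y)
    log(9)
    b = 37 // y
    b = k % (total < y)
    k = (b + y) // total
    process(total)
    return y

8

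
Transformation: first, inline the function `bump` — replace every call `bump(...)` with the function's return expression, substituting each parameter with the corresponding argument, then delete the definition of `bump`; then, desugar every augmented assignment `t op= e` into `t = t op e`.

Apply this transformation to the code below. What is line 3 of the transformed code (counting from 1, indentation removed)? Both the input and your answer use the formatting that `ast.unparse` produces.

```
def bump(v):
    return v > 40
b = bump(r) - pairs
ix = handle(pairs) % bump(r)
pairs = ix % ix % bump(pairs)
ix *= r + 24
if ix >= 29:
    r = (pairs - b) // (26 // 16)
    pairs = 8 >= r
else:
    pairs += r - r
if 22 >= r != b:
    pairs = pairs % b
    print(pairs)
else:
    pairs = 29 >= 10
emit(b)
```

pairs = ix % ix % (pairs > 40)

Transformed code:
b = (r > 40) - pairs
ix = handle(pairs) % (r > 40)
pairs = ix % ix % (pairs > 40)
ix = ix * (r + 24)
if ix >= 29:
    r = (pairs - b) // (26 // 16)
    pairs = 8 >= r
else:
    pairs = pairs + (r - r)
if 22 >= r != b:
    pairs = pairs % b
    print(pairs)
else:
    pairs = 29 >= 10
emit(b)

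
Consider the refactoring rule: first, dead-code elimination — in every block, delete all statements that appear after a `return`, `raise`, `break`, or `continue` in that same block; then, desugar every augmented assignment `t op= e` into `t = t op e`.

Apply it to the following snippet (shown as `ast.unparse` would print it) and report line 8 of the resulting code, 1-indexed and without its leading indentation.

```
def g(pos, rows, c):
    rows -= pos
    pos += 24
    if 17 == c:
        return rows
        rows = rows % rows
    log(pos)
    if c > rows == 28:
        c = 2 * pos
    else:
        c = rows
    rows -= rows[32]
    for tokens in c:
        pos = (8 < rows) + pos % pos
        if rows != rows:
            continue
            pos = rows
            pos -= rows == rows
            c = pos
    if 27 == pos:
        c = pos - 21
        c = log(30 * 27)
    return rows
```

c = 2 * pos

Transformed code:
def g(pos, rows, c):
    rows = rows - pos
    pos = pos + 24
    if 17 == c:
        return rows
    log(pos)
    if c > rows == 28:
        c = 2 * pos
    else:
        c = rows
    rows = rows - rows[32]
    for tokens in c:
        pos = (8 < rows) + pos % pos
        if rows != rows:
            continue
    if 27 == pos:
        c = pos - 21
        c = log(30 * 27)
    return rows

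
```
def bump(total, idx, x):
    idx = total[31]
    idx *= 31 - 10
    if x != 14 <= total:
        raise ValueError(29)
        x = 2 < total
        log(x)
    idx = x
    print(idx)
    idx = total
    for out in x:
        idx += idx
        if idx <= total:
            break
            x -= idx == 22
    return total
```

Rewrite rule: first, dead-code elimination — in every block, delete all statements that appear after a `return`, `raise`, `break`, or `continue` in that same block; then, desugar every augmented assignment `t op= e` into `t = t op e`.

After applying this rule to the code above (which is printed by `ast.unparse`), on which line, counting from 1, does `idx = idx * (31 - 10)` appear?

3

Transformed code:
def bump(total, idx, x):
    idx = total[31]
    idx = idx * (31 - 10)
    if x != 14 <= total:
        raise ValueError(29)
    idx = x
    print(idx)
    idx = total
    for out in x:
        idx = idx + idx
        if idx <= total:
            break
    return total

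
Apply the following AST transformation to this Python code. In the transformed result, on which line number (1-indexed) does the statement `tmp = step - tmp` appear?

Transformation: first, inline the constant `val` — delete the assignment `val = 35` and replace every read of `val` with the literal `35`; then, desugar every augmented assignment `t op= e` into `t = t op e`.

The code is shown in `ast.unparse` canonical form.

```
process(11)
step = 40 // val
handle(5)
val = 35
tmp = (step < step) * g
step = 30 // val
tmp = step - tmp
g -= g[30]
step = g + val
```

6

Transformed code:
process(11)
step = 40 // 35
handle(5)
tmp = (step < step) * g
step = 30 // 35
tmp = step - tmp
g = g - g[30]
step = g + 35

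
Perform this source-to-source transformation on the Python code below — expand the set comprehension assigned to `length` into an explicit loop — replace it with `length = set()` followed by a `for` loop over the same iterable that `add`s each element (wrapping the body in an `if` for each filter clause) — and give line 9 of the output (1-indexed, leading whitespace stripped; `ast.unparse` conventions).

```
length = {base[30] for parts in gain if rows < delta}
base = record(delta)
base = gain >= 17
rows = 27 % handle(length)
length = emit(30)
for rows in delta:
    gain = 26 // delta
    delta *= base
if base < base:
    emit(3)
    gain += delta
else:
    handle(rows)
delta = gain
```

for rows in delta:

Transformed code:
length = set()
for parts in gain:
    if rows < delta:
        length.add(base[30])
base = record(delta)
base = gain >= 17
rows = 27 % handle(length)
length = emit(30)
for rows in delta:
    gain = 26 // delta
    delta *= base
if base < base:
    emit(3)
    gain += delta
else:
    handle(rows)
delta = gain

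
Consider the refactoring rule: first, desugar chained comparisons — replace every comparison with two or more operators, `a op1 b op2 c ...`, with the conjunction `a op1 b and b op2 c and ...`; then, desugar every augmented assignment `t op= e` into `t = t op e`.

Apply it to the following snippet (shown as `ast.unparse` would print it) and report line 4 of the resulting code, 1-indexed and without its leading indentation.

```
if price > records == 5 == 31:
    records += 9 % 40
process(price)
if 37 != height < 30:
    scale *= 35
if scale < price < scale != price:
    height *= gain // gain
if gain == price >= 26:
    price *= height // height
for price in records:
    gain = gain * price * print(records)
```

if 37 != height and height < 30:

Transformed code:
if price > records and records == 5 and (5 == 31):
    records = records + 9 % 40
process(price)
if 37 != height and height < 30:
    scale = scale * 35
if scale < price and price < scale and (scale != price):
    height = height * (gain // gain)
if gain == price and price >= 26:
    price = price * (height // height)
for price in records:
    gain = gain * price * print(records)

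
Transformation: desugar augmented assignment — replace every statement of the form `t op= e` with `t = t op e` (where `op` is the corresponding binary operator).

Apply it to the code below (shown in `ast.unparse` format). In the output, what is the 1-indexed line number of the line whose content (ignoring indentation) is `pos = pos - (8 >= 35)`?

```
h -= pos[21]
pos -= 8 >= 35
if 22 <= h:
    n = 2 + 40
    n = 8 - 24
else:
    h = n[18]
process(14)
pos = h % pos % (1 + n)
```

Transformed code:
h = h - pos[21]
pos = pos - (8 >= 35)
if 22 <= h:
    n = 2 + 40
    n = 8 - 24
else:
    h = n[18]
process(14)
pos = h % pos % (1 + n)

2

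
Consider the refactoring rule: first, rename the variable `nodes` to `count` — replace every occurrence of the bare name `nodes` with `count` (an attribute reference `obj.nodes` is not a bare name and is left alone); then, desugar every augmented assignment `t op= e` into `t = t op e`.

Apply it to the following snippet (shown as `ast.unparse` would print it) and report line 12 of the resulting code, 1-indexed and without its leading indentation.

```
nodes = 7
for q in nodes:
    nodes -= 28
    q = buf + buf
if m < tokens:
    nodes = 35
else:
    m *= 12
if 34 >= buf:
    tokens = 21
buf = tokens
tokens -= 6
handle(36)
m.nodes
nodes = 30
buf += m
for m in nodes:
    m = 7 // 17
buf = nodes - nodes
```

tokens = tokens - 6

Transformed code:
count = 7
for q in count:
    count = count - 28
    q = buf + buf
if m < tokens:
    count = 35
else:
    m = m * 12
if 34 >= buf:
    tokens = 21
buf = tokens
tokens = tokens - 6
handle(36)
m.nodes
count = 30
buf = buf + m
for m in count:
    m = 7 // 17
buf = count - count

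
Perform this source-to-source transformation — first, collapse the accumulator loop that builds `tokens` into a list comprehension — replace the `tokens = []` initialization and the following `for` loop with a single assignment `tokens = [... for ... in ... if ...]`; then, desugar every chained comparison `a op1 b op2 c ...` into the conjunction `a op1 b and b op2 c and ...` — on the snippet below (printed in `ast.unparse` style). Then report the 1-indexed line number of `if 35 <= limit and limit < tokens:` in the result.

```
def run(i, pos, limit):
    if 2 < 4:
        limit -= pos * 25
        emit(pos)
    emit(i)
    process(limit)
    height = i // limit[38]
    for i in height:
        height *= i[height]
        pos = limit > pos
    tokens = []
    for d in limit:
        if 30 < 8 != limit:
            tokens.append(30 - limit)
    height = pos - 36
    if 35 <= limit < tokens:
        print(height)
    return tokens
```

13

Transformed code:
def run(i, pos, limit):
    if 2 < 4:
        limit -= pos * 25
        emit(pos)
    emit(i)
    process(limit)
    height = i // limit[38]
    for i in height:
        height *= i[height]
        pos = limit > pos
    tokens = [30 - limit for d in limit if 30 < 8 and 8 != limit]
    height = pos - 36
    if 35 <= limit and limit < tokens:
        print(height)
    return tokens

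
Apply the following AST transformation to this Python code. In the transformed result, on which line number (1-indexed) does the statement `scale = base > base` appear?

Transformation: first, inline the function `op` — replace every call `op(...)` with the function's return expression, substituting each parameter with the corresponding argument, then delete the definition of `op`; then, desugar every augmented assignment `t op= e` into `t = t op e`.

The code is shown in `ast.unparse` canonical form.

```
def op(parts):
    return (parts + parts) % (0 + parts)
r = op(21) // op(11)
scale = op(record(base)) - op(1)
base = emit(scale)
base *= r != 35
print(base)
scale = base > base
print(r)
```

6

Transformed code:
r = (21 + 21) % (0 + 21) // ((11 + 11) % (0 + 11))
scale = (record(base) + record(base)) % (0 + record(base)) - (1 + 1) % (0 + 1)
base = emit(scale)
base = base * (r != 35)
print(base)
scale = base > base
print(r)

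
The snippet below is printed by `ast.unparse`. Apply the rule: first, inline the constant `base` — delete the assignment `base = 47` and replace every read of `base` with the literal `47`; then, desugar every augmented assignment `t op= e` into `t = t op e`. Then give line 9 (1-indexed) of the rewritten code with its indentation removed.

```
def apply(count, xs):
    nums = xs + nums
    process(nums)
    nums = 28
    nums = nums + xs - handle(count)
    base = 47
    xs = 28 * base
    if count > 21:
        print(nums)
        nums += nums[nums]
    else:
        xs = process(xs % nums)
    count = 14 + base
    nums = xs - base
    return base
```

Transformed code:
def apply(count, xs):
    nums = xs + nums
    process(nums)
    nums = 28
    nums = nums + xs - handle(count)
    xs = 28 * 47
    if count > 21:
        print(nums)
        nums = nums + nums[nums]
    else:
        xs = process(xs % nums)
    count = 14 + 47
    nums = xs - 47
    return 47

nums = nums + nums[nums]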